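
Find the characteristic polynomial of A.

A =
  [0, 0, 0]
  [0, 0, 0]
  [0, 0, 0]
x^3

Expanding det(x·I − A) (e.g. by cofactor expansion or by noting that A is similar to its Jordan form J, which has the same characteristic polynomial as A) gives
  χ_A(x) = x^3
which factors as x^3. The eigenvalues (with algebraic multiplicities) are λ = 0 with multiplicity 3.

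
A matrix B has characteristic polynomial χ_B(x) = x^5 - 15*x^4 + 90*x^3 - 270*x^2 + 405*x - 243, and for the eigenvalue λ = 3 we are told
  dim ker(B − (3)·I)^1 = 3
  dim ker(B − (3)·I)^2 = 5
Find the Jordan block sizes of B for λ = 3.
Block sizes for λ = 3: [2, 2, 1]

From the dimensions of kernels of powers, the number of Jordan blocks of size at least j is d_j − d_{j−1} where d_j = dim ker(N^j) (with d_0 = 0). Computing the differences gives [3, 2].
The number of blocks of size exactly k is (#blocks of size ≥ k) − (#blocks of size ≥ k + 1), so the partition is: 1 block(s) of size 1, 2 block(s) of size 2.
In nonincreasing order the block sizes are [2, 2, 1].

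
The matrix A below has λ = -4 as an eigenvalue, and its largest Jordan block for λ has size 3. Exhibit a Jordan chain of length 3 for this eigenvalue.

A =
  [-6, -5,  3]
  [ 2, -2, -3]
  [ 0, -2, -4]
A Jordan chain for λ = -4 of length 3:
v_1 = (-6, 0, -4)ᵀ
v_2 = (-2, 2, 0)ᵀ
v_3 = (1, 0, 0)ᵀ

Let N = A − (-4)·I. We want v_3 with N^3 v_3 = 0 but N^2 v_3 ≠ 0; then v_{j-1} := N · v_j for j = 3, …, 2.

Pick v_3 = (1, 0, 0)ᵀ.
Then v_2 = N · v_3 = (-2, 2, 0)ᵀ.
Then v_1 = N · v_2 = (-6, 0, -4)ᵀ.

Sanity check: (A − (-4)·I) v_1 = (0, 0, 0)ᵀ = 0. ✓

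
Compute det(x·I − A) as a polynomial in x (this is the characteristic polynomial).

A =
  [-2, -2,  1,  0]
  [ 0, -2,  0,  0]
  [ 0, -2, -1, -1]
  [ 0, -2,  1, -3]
x^4 + 8*x^3 + 24*x^2 + 32*x + 16

Expanding det(x·I − A) (e.g. by cofactor expansion or by noting that A is similar to its Jordan form J, which has the same characteristic polynomial as A) gives
  χ_A(x) = x^4 + 8*x^3 + 24*x^2 + 32*x + 16
which factors as (x + 2)^4. The eigenvalues (with algebraic multiplicities) are λ = -2 with multiplicity 4.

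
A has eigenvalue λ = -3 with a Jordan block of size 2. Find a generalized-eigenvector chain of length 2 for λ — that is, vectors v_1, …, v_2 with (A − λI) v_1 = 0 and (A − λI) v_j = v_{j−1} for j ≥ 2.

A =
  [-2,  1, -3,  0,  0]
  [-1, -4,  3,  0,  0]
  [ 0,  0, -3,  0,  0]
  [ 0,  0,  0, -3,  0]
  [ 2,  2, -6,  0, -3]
A Jordan chain for λ = -3 of length 2:
v_1 = (1, -1, 0, 0, 2)ᵀ
v_2 = (1, 0, 0, 0, 0)ᵀ

Let N = A − (-3)·I. We want v_2 with N^2 v_2 = 0 but N^1 v_2 ≠ 0; then v_{j-1} := N · v_j for j = 2, …, 2.

Pick v_2 = (1, 0, 0, 0, 0)ᵀ.
Then v_1 = N · v_2 = (1, -1, 0, 0, 2)ᵀ.

Sanity check: (A − (-3)·I) v_1 = (0, 0, 0, 0, 0)ᵀ = 0. ✓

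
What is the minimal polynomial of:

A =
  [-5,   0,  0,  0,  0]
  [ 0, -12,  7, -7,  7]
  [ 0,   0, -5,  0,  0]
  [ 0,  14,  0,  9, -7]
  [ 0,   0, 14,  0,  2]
x^2 + 3*x - 10

The characteristic polynomial is χ_A(x) = (x - 2)^2*(x + 5)^3, so the eigenvalues are known. The minimal polynomial is
  m_A(x) = Π_λ (x − λ)^{k_λ}
where k_λ is the size of the *largest* Jordan block for λ (equivalently, the smallest k with (A − λI)^k v = 0 for every generalised eigenvector v of λ).

  λ = -5: largest Jordan block has size 1, contributing (x + 5)
  λ = 2: largest Jordan block has size 1, contributing (x − 2)

So m_A(x) = (x - 2)*(x + 5) = x^2 + 3*x - 10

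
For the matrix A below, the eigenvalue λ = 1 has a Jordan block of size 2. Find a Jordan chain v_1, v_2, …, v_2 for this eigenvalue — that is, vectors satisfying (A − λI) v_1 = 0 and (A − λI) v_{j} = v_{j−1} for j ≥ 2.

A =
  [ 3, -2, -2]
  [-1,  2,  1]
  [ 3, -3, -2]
A Jordan chain for λ = 1 of length 2:
v_1 = (2, -1, 3)ᵀ
v_2 = (1, 0, 0)ᵀ

Let N = A − (1)·I. We want v_2 with N^2 v_2 = 0 but N^1 v_2 ≠ 0; then v_{j-1} := N · v_j for j = 2, …, 2.

Pick v_2 = (1, 0, 0)ᵀ.
Then v_1 = N · v_2 = (2, -1, 3)ᵀ.

Sanity check: (A − (1)·I) v_1 = (0, 0, 0)ᵀ = 0. ✓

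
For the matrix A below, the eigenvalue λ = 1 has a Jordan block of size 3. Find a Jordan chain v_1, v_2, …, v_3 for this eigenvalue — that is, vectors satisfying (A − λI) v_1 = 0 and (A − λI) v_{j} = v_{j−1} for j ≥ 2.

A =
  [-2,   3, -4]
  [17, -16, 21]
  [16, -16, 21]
A Jordan chain for λ = 1 of length 3:
v_1 = (-4, -4, 0)ᵀ
v_2 = (-3, 17, 16)ᵀ
v_3 = (1, 0, 0)ᵀ

Let N = A − (1)·I. We want v_3 with N^3 v_3 = 0 but N^2 v_3 ≠ 0; then v_{j-1} := N · v_j for j = 3, …, 2.

Pick v_3 = (1, 0, 0)ᵀ.
Then v_2 = N · v_3 = (-3, 17, 16)ᵀ.
Then v_1 = N · v_2 = (-4, -4, 0)ᵀ.

Sanity check: (A − (1)·I) v_1 = (0, 0, 0)ᵀ = 0. ✓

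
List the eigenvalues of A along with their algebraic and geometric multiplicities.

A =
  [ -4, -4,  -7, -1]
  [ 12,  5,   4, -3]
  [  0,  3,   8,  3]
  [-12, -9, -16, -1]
λ = 2: alg = 4, geom = 2

Step 1 — factor the characteristic polynomial to read off the algebraic multiplicities:
  χ_A(x) = (x - 2)^4

Step 2 — compute geometric multiplicities via the rank-nullity identity g(λ) = n − rank(A − λI):
  rank(A − (2)·I) = 2, so dim ker(A − (2)·I) = n − 2 = 2

Summary:
  λ = 2: algebraic multiplicity = 4, geometric multiplicity = 2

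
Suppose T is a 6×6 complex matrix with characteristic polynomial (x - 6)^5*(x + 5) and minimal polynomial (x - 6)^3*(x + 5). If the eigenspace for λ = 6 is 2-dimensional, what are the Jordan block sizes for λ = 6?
Block sizes for λ = 6: [3, 2]

Step 1 — from the characteristic polynomial, algebraic multiplicity of λ = 6 is 5. From dim ker(T − (6)·I) = 2, there are exactly 2 Jordan blocks for λ = 6.
Step 2 — from the minimal polynomial, the factor (x − 6)^3 tells us the largest block for λ = 6 has size 3.
Step 3 — with total size 5, 2 blocks, and largest block 3, the block sizes (in nonincreasing order) are [3, 2].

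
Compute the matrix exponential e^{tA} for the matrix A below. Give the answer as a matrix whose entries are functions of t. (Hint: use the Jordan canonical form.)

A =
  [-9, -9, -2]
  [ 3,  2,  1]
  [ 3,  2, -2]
e^{tA} =
  [3*t^2*exp(-3*t)/2 - 6*t*exp(-3*t) + exp(-3*t), 5*t^2*exp(-3*t)/2 - 9*t*exp(-3*t), t^2*exp(-3*t)/2 - 2*t*exp(-3*t)]
  [3*t*exp(-3*t), 5*t*exp(-3*t) + exp(-3*t), t*exp(-3*t)]
  [-9*t^2*exp(-3*t)/2 + 3*t*exp(-3*t), -15*t^2*exp(-3*t)/2 + 2*t*exp(-3*t), -3*t^2*exp(-3*t)/2 + t*exp(-3*t) + exp(-3*t)]

Strategy: write A = P · J · P⁻¹ where J is a Jordan canonical form, so e^{tA} = P · e^{tJ} · P⁻¹, and e^{tJ} can be computed block-by-block.

A has Jordan form
J =
  [-3,  1,  0]
  [ 0, -3,  1]
  [ 0,  0, -3]
(up to reordering of blocks).

Per-block formulas:
  For a 3×3 Jordan block J_3(-3): exp(t · J_3(-3)) = e^(-3t)·(I + t·N + (t^2/2)·N^2), where N is the 3×3 nilpotent shift.

After assembling e^{tJ} and conjugating by P, we get:

e^{tA} =
  [3*t^2*exp(-3*t)/2 - 6*t*exp(-3*t) + exp(-3*t), 5*t^2*exp(-3*t)/2 - 9*t*exp(-3*t), t^2*exp(-3*t)/2 - 2*t*exp(-3*t)]
  [3*t*exp(-3*t), 5*t*exp(-3*t) + exp(-3*t), t*exp(-3*t)]
  [-9*t^2*exp(-3*t)/2 + 3*t*exp(-3*t), -15*t^2*exp(-3*t)/2 + 2*t*exp(-3*t), -3*t^2*exp(-3*t)/2 + t*exp(-3*t) + exp(-3*t)]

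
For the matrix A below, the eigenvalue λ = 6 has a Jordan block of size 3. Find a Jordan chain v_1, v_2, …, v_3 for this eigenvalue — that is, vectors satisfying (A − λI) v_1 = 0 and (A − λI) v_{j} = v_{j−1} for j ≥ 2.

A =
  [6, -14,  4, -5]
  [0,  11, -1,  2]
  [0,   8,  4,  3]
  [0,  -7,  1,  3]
A Jordan chain for λ = 6 of length 3:
v_1 = (-3, 3, 3, -6)ᵀ
v_2 = (-14, 5, 8, -7)ᵀ
v_3 = (0, 1, 0, 0)ᵀ

Let N = A − (6)·I. We want v_3 with N^3 v_3 = 0 but N^2 v_3 ≠ 0; then v_{j-1} := N · v_j for j = 3, …, 2.

Pick v_3 = (0, 1, 0, 0)ᵀ.
Then v_2 = N · v_3 = (-14, 5, 8, -7)ᵀ.
Then v_1 = N · v_2 = (-3, 3, 3, -6)ᵀ.

Sanity check: (A − (6)·I) v_1 = (0, 0, 0, 0)ᵀ = 0. ✓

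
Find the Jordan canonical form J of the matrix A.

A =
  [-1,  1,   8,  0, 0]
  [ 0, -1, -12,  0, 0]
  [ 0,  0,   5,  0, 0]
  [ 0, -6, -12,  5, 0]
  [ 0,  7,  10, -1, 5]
J_2(-1) ⊕ J_2(5) ⊕ J_1(5)

The characteristic polynomial is
  det(x·I − A) = x^5 - 13*x^4 + 46*x^3 + 10*x^2 - 175*x - 125 = (x - 5)^3*(x + 1)^2

Eigenvalues and multiplicities (the geometric multiplicity of λ is n − rank(A − λI), which equals the number of Jordan blocks for λ):
  λ = -1: algebraic multiplicity = 2, geometric multiplicity = 1
  λ = 5: algebraic multiplicity = 3, geometric multiplicity = 2

Determining the block sizes for each eigenvalue:
  λ = -1: one block (gm = 1), so the single block has size am = 2 → block sizes [2]
  λ = 5: 2 blocks summing to 3 forces exactly one block of size 2 and the rest size 1 → block sizes [2, 1]

Assembling the blocks gives a Jordan form
J =
  [-1,  1, 0, 0, 0]
  [ 0, -1, 0, 0, 0]
  [ 0,  0, 5, 1, 0]
  [ 0,  0, 0, 5, 0]
  [ 0,  0, 0, 0, 5]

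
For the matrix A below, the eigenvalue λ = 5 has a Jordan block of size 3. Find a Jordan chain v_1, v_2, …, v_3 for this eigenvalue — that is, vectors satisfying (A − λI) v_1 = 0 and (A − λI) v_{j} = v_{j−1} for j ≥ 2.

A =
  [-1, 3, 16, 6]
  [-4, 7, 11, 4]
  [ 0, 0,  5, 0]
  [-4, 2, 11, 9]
A Jordan chain for λ = 5 of length 3:
v_1 = (3, 2, 0, 2)ᵀ
v_2 = (16, 11, 0, 11)ᵀ
v_3 = (0, 0, 1, 0)ᵀ

Let N = A − (5)·I. We want v_3 with N^3 v_3 = 0 but N^2 v_3 ≠ 0; then v_{j-1} := N · v_j for j = 3, …, 2.

Pick v_3 = (0, 0, 1, 0)ᵀ.
Then v_2 = N · v_3 = (16, 11, 0, 11)ᵀ.
Then v_1 = N · v_2 = (3, 2, 0, 2)ᵀ.

Sanity check: (A − (5)·I) v_1 = (0, 0, 0, 0)ᵀ = 0. ✓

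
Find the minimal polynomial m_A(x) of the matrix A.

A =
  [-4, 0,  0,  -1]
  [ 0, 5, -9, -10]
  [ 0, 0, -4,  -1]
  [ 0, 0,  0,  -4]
x^3 + 3*x^2 - 24*x - 80

The characteristic polynomial is χ_A(x) = (x - 5)*(x + 4)^3, so the eigenvalues are known. The minimal polynomial is
  m_A(x) = Π_λ (x − λ)^{k_λ}
where k_λ is the size of the *largest* Jordan block for λ (equivalently, the smallest k with (A − λI)^k v = 0 for every generalised eigenvector v of λ).

  λ = -4: largest Jordan block has size 2, contributing (x + 4)^2
  λ = 5: largest Jordan block has size 1, contributing (x − 5)

So m_A(x) = (x - 5)*(x + 4)^2 = x^3 + 3*x^2 - 24*x - 80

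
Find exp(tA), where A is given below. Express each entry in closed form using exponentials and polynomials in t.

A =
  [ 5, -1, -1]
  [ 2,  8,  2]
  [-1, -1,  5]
e^{tA} =
  [-t*exp(6*t) + exp(6*t), -t*exp(6*t), -t*exp(6*t)]
  [2*t*exp(6*t), 2*t*exp(6*t) + exp(6*t), 2*t*exp(6*t)]
  [-t*exp(6*t), -t*exp(6*t), -t*exp(6*t) + exp(6*t)]

Strategy: write A = P · J · P⁻¹ where J is a Jordan canonical form, so e^{tA} = P · e^{tJ} · P⁻¹, and e^{tJ} can be computed block-by-block.

A has Jordan form
J =
  [6, 1, 0]
  [0, 6, 0]
  [0, 0, 6]
(up to reordering of blocks).

Per-block formulas:
  For a 1×1 block at λ = 6: exp(t · [6]) = [e^(6t)].
  For a 2×2 Jordan block J_2(6): exp(t · J_2(6)) = e^(6t)·(I + t·N), where N is the 2×2 nilpotent shift.

After assembling e^{tJ} and conjugating by P, we get:

e^{tA} =
  [-t*exp(6*t) + exp(6*t), -t*exp(6*t), -t*exp(6*t)]
  [2*t*exp(6*t), 2*t*exp(6*t) + exp(6*t), 2*t*exp(6*t)]
  [-t*exp(6*t), -t*exp(6*t), -t*exp(6*t) + exp(6*t)]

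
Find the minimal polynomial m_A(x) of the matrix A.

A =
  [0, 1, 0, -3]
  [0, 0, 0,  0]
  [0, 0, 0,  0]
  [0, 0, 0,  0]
x^2

The characteristic polynomial is χ_A(x) = x^4, so the eigenvalues are known. The minimal polynomial is
  m_A(x) = Π_λ (x − λ)^{k_λ}
where k_λ is the size of the *largest* Jordan block for λ (equivalently, the smallest k with (A − λI)^k v = 0 for every generalised eigenvector v of λ).

  λ = 0: largest Jordan block has size 2, contributing (x − 0)^2

So m_A(x) = x^2 = x^2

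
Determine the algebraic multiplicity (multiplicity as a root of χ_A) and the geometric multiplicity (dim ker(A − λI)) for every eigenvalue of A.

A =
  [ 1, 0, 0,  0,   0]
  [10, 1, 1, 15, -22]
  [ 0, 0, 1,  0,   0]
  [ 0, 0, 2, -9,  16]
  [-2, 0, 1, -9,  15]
λ = 1: alg = 3, geom = 3; λ = 3: alg = 2, geom = 1

Step 1 — factor the characteristic polynomial to read off the algebraic multiplicities:
  χ_A(x) = (x - 3)^2*(x - 1)^3

Step 2 — compute geometric multiplicities via the rank-nullity identity g(λ) = n − rank(A − λI):
  rank(A − (1)·I) = 2, so dim ker(A − (1)·I) = n − 2 = 3
  rank(A − (3)·I) = 4, so dim ker(A − (3)·I) = n − 4 = 1

Summary:
  λ = 1: algebraic multiplicity = 3, geometric multiplicity = 3
  λ = 3: algebraic multiplicity = 2, geometric multiplicity = 1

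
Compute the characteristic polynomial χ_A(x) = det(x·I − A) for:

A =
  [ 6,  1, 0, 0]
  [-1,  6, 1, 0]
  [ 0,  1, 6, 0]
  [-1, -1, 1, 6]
x^4 - 24*x^3 + 216*x^2 - 864*x + 1296

Expanding det(x·I − A) (e.g. by cofactor expansion or by noting that A is similar to its Jordan form J, which has the same characteristic polynomial as A) gives
  χ_A(x) = x^4 - 24*x^3 + 216*x^2 - 864*x + 1296
which factors as (x - 6)^4. The eigenvalues (with algebraic multiplicities) are λ = 6 with multiplicity 4.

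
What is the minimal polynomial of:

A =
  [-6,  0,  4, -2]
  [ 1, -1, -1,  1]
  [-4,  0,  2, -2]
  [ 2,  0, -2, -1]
x^3 + 4*x^2 + 5*x + 2

The characteristic polynomial is χ_A(x) = (x + 1)^2*(x + 2)^2, so the eigenvalues are known. The minimal polynomial is
  m_A(x) = Π_λ (x − λ)^{k_λ}
where k_λ is the size of the *largest* Jordan block for λ (equivalently, the smallest k with (A − λI)^k v = 0 for every generalised eigenvector v of λ).

  λ = -2: largest Jordan block has size 1, contributing (x + 2)
  λ = -1: largest Jordan block has size 2, contributing (x + 1)^2

So m_A(x) = (x + 1)^2*(x + 2) = x^3 + 4*x^2 + 5*x + 2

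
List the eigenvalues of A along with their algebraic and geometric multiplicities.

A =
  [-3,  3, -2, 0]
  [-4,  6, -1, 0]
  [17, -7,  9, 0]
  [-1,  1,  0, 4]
λ = 4: alg = 4, geom = 2

Step 1 — factor the characteristic polynomial to read off the algebraic multiplicities:
  χ_A(x) = (x - 4)^4

Step 2 — compute geometric multiplicities via the rank-nullity identity g(λ) = n − rank(A − λI):
  rank(A − (4)·I) = 2, so dim ker(A − (4)·I) = n − 2 = 2

Summary:
  λ = 4: algebraic multiplicity = 4, geometric multiplicity = 2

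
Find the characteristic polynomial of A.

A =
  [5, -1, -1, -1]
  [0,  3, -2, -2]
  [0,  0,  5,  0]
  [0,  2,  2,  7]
x^4 - 20*x^3 + 150*x^2 - 500*x + 625

Expanding det(x·I − A) (e.g. by cofactor expansion or by noting that A is similar to its Jordan form J, which has the same characteristic polynomial as A) gives
  χ_A(x) = x^4 - 20*x^3 + 150*x^2 - 500*x + 625
which factors as (x - 5)^4. The eigenvalues (with algebraic multiplicities) are λ = 5 with multiplicity 4.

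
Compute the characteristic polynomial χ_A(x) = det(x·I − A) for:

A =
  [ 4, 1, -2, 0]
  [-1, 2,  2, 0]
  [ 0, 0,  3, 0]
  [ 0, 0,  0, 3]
x^4 - 12*x^3 + 54*x^2 - 108*x + 81

Expanding det(x·I − A) (e.g. by cofactor expansion or by noting that A is similar to its Jordan form J, which has the same characteristic polynomial as A) gives
  χ_A(x) = x^4 - 12*x^3 + 54*x^2 - 108*x + 81
which factors as (x - 3)^4. The eigenvalues (with algebraic multiplicities) are λ = 3 with multiplicity 4.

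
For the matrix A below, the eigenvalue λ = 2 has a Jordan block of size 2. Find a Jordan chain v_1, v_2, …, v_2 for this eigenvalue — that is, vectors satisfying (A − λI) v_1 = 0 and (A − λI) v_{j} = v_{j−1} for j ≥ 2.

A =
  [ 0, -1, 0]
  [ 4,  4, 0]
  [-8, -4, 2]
A Jordan chain for λ = 2 of length 2:
v_1 = (-2, 4, -8)ᵀ
v_2 = (1, 0, 0)ᵀ

Let N = A − (2)·I. We want v_2 with N^2 v_2 = 0 but N^1 v_2 ≠ 0; then v_{j-1} := N · v_j for j = 2, …, 2.

Pick v_2 = (1, 0, 0)ᵀ.
Then v_1 = N · v_2 = (-2, 4, -8)ᵀ.

Sanity check: (A − (2)·I) v_1 = (0, 0, 0)ᵀ = 0. ✓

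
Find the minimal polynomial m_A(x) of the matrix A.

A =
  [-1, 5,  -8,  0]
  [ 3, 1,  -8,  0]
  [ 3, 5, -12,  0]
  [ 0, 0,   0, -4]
x^2 + 8*x + 16

The characteristic polynomial is χ_A(x) = (x + 4)^4, so the eigenvalues are known. The minimal polynomial is
  m_A(x) = Π_λ (x − λ)^{k_λ}
where k_λ is the size of the *largest* Jordan block for λ (equivalently, the smallest k with (A − λI)^k v = 0 for every generalised eigenvector v of λ).

  λ = -4: largest Jordan block has size 2, contributing (x + 4)^2

So m_A(x) = (x + 4)^2 = x^2 + 8*x + 16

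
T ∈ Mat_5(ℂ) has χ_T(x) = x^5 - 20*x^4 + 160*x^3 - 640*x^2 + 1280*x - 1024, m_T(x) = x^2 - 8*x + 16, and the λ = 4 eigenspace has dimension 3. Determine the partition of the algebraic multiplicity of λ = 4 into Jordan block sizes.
Block sizes for λ = 4: [2, 2, 1]

Step 1 — from the characteristic polynomial, algebraic multiplicity of λ = 4 is 5. From dim ker(T − (4)·I) = 3, there are exactly 3 Jordan blocks for λ = 4.
Step 2 — from the minimal polynomial, the factor (x − 4)^2 tells us the largest block for λ = 4 has size 2.
Step 3 — with total size 5, 3 blocks, and largest block 2, the block sizes (in nonincreasing order) are [2, 2, 1].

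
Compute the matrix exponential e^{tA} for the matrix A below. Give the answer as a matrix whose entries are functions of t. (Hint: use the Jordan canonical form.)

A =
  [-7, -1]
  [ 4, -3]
e^{tA} =
  [-2*t*exp(-5*t) + exp(-5*t), -t*exp(-5*t)]
  [4*t*exp(-5*t), 2*t*exp(-5*t) + exp(-5*t)]

Strategy: write A = P · J · P⁻¹ where J is a Jordan canonical form, so e^{tA} = P · e^{tJ} · P⁻¹, and e^{tJ} can be computed block-by-block.

A has Jordan form
J =
  [-5,  1]
  [ 0, -5]
(up to reordering of blocks).

Per-block formulas:
  For a 2×2 Jordan block J_2(-5): exp(t · J_2(-5)) = e^(-5t)·(I + t·N), where N is the 2×2 nilpotent shift.

After assembling e^{tJ} and conjugating by P, we get:

e^{tA} =
  [-2*t*exp(-5*t) + exp(-5*t), -t*exp(-5*t)]
  [4*t*exp(-5*t), 2*t*exp(-5*t) + exp(-5*t)]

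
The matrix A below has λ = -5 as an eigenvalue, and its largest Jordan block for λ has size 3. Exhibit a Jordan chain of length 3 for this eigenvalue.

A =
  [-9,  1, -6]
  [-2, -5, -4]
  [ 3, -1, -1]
A Jordan chain for λ = -5 of length 3:
v_1 = (-4, -4, 2)ᵀ
v_2 = (-4, -2, 3)ᵀ
v_3 = (1, 0, 0)ᵀ

Let N = A − (-5)·I. We want v_3 with N^3 v_3 = 0 but N^2 v_3 ≠ 0; then v_{j-1} := N · v_j for j = 3, …, 2.

Pick v_3 = (1, 0, 0)ᵀ.
Then v_2 = N · v_3 = (-4, -2, 3)ᵀ.
Then v_1 = N · v_2 = (-4, -4, 2)ᵀ.

Sanity check: (A − (-5)·I) v_1 = (0, 0, 0)ᵀ = 0. ✓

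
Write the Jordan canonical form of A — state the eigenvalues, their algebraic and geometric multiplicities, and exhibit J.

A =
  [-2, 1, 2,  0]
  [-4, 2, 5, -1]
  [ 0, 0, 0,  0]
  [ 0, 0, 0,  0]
J_3(0) ⊕ J_1(0)

The characteristic polynomial is
  det(x·I − A) = x^4

Eigenvalues and multiplicities (the geometric multiplicity of λ is n − rank(A − λI), which equals the number of Jordan blocks for λ):
  λ = 0: algebraic multiplicity = 4, geometric multiplicity = 2

Determining the block sizes for each eigenvalue:
  λ = 0: with am = 4 and gm = 2, the partition is not yet determined (e.g. several partitions of 4 into 2 parts exist). Let N = A − (0)·I. Computing rank(N^1) = 2, rank(N^2) = 1, rank(N^3) = 0; the number of blocks of size ≥ j is rank(N^{j−1}) − rank(N^j), giving [2, 1, 1]. So we have 1 block(s) of size 3, 1 block(s) of size 1 → block sizes [3, 1]

Assembling the blocks gives a Jordan form
J =
  [0, 1, 0, 0]
  [0, 0, 1, 0]
  [0, 0, 0, 0]
  [0, 0, 0, 0]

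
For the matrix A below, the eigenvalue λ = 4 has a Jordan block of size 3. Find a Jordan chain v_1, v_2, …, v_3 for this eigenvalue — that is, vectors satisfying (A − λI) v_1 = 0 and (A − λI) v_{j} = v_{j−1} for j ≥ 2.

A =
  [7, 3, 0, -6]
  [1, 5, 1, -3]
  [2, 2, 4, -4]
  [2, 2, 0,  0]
A Jordan chain for λ = 4 of length 3:
v_1 = (3, 1, 2, 2)ᵀ
v_2 = (0, 1, 0, 0)ᵀ
v_3 = (0, 0, 1, 0)ᵀ

Let N = A − (4)·I. We want v_3 with N^3 v_3 = 0 but N^2 v_3 ≠ 0; then v_{j-1} := N · v_j for j = 3, …, 2.

Pick v_3 = (0, 0, 1, 0)ᵀ.
Then v_2 = N · v_3 = (0, 1, 0, 0)ᵀ.
Then v_1 = N · v_2 = (3, 1, 2, 2)ᵀ.

Sanity check: (A − (4)·I) v_1 = (0, 0, 0, 0)ᵀ = 0. ✓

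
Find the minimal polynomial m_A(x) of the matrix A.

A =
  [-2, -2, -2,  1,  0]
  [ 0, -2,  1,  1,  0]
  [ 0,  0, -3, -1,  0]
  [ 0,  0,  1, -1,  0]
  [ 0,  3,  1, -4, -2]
x^3 + 6*x^2 + 12*x + 8

The characteristic polynomial is χ_A(x) = (x + 2)^5, so the eigenvalues are known. The minimal polynomial is
  m_A(x) = Π_λ (x − λ)^{k_λ}
where k_λ is the size of the *largest* Jordan block for λ (equivalently, the smallest k with (A − λI)^k v = 0 for every generalised eigenvector v of λ).

  λ = -2: largest Jordan block has size 3, contributing (x + 2)^3

So m_A(x) = (x + 2)^3 = x^3 + 6*x^2 + 12*x + 8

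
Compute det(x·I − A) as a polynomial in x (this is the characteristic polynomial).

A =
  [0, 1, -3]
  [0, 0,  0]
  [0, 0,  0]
x^3

Expanding det(x·I − A) (e.g. by cofactor expansion or by noting that A is similar to its Jordan form J, which has the same characteristic polynomial as A) gives
  χ_A(x) = x^3
which factors as x^3. The eigenvalues (with algebraic multiplicities) are λ = 0 with multiplicity 3.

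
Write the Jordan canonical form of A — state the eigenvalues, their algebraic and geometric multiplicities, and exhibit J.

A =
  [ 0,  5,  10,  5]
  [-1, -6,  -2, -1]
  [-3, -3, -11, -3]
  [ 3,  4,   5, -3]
J_3(-5) ⊕ J_1(-5)

The characteristic polynomial is
  det(x·I − A) = x^4 + 20*x^3 + 150*x^2 + 500*x + 625 = (x + 5)^4

Eigenvalues and multiplicities (the geometric multiplicity of λ is n − rank(A − λI), which equals the number of Jordan blocks for λ):
  λ = -5: algebraic multiplicity = 4, geometric multiplicity = 2

Determining the block sizes for each eigenvalue:
  λ = -5: with am = 4 and gm = 2, the partition is not yet determined (e.g. several partitions of 4 into 2 parts exist). Let N = A − (-5)·I. Computing rank(N^1) = 2, rank(N^2) = 1, rank(N^3) = 0; the number of blocks of size ≥ j is rank(N^{j−1}) − rank(N^j), giving [2, 1, 1]. So we have 1 block(s) of size 3, 1 block(s) of size 1 → block sizes [3, 1]

Assembling the blocks gives a Jordan form
J =
  [-5,  1,  0,  0]
  [ 0, -5,  1,  0]
  [ 0,  0, -5,  0]
  [ 0,  0,  0, -5]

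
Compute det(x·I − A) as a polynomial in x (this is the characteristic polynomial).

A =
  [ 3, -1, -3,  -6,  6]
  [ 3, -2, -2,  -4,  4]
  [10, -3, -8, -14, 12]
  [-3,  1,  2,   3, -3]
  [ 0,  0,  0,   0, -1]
x^5 + 5*x^4 + 10*x^3 + 10*x^2 + 5*x + 1

Expanding det(x·I − A) (e.g. by cofactor expansion or by noting that A is similar to its Jordan form J, which has the same characteristic polynomial as A) gives
  χ_A(x) = x^5 + 5*x^4 + 10*x^3 + 10*x^2 + 5*x + 1
which factors as (x + 1)^5. The eigenvalues (with algebraic multiplicities) are λ = -1 with multiplicity 5.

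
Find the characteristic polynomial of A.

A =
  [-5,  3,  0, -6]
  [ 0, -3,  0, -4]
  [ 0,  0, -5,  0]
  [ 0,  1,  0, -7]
x^4 + 20*x^3 + 150*x^2 + 500*x + 625

Expanding det(x·I − A) (e.g. by cofactor expansion or by noting that A is similar to its Jordan form J, which has the same characteristic polynomial as A) gives
  χ_A(x) = x^4 + 20*x^3 + 150*x^2 + 500*x + 625
which factors as (x + 5)^4. The eigenvalues (with algebraic multiplicities) are λ = -5 with multiplicity 4.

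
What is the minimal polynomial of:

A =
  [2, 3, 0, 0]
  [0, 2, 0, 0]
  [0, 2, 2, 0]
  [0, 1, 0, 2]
x^2 - 4*x + 4

The characteristic polynomial is χ_A(x) = (x - 2)^4, so the eigenvalues are known. The minimal polynomial is
  m_A(x) = Π_λ (x − λ)^{k_λ}
where k_λ is the size of the *largest* Jordan block for λ (equivalently, the smallest k with (A − λI)^k v = 0 for every generalised eigenvector v of λ).

  λ = 2: largest Jordan block has size 2, contributing (x − 2)^2

So m_A(x) = (x - 2)^2 = x^2 - 4*x + 4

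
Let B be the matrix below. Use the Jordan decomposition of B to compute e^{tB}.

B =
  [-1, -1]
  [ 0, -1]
e^{tB} =
  [exp(-t), -t*exp(-t)]
  [0, exp(-t)]

Strategy: write B = P · J · P⁻¹ where J is a Jordan canonical form, so e^{tB} = P · e^{tJ} · P⁻¹, and e^{tJ} can be computed block-by-block.

B has Jordan form
J =
  [-1,  1]
  [ 0, -1]
(up to reordering of blocks).

Per-block formulas:
  For a 2×2 Jordan block J_2(-1): exp(t · J_2(-1)) = e^(-1t)·(I + t·N), where N is the 2×2 nilpotent shift.

After assembling e^{tJ} and conjugating by P, we get:

e^{tB} =
  [exp(-t), -t*exp(-t)]
  [0, exp(-t)]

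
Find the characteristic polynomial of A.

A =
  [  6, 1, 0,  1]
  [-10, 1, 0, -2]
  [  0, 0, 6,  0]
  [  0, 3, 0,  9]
x^4 - 22*x^3 + 181*x^2 - 660*x + 900

Expanding det(x·I − A) (e.g. by cofactor expansion or by noting that A is similar to its Jordan form J, which has the same characteristic polynomial as A) gives
  χ_A(x) = x^4 - 22*x^3 + 181*x^2 - 660*x + 900
which factors as (x - 6)^2*(x - 5)^2. The eigenvalues (with algebraic multiplicities) are λ = 5 with multiplicity 2, λ = 6 with multiplicity 2.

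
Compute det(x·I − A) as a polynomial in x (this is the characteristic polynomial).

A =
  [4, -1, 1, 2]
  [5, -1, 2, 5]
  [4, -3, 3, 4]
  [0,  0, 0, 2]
x^4 - 8*x^3 + 24*x^2 - 32*x + 16

Expanding det(x·I − A) (e.g. by cofactor expansion or by noting that A is similar to its Jordan form J, which has the same characteristic polynomial as A) gives
  χ_A(x) = x^4 - 8*x^3 + 24*x^2 - 32*x + 16
which factors as (x - 2)^4. The eigenvalues (with algebraic multiplicities) are λ = 2 with multiplicity 4.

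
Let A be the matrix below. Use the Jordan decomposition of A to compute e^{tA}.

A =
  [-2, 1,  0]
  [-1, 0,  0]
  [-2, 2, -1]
e^{tA} =
  [-t*exp(-t) + exp(-t), t*exp(-t), 0]
  [-t*exp(-t), t*exp(-t) + exp(-t), 0]
  [-2*t*exp(-t), 2*t*exp(-t), exp(-t)]

Strategy: write A = P · J · P⁻¹ where J is a Jordan canonical form, so e^{tA} = P · e^{tJ} · P⁻¹, and e^{tJ} can be computed block-by-block.

A has Jordan form
J =
  [-1,  1,  0]
  [ 0, -1,  0]
  [ 0,  0, -1]
(up to reordering of blocks).

Per-block formulas:
  For a 1×1 block at λ = -1: exp(t · [-1]) = [e^(-1t)].
  For a 2×2 Jordan block J_2(-1): exp(t · J_2(-1)) = e^(-1t)·(I + t·N), where N is the 2×2 nilpotent shift.

After assembling e^{tJ} and conjugating by P, we get:

e^{tA} =
  [-t*exp(-t) + exp(-t), t*exp(-t), 0]
  [-t*exp(-t), t*exp(-t) + exp(-t), 0]
  [-2*t*exp(-t), 2*t*exp(-t), exp(-t)]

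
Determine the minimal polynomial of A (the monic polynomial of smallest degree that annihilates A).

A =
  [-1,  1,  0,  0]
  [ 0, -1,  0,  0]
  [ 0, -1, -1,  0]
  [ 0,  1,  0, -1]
x^2 + 2*x + 1

The characteristic polynomial is χ_A(x) = (x + 1)^4, so the eigenvalues are known. The minimal polynomial is
  m_A(x) = Π_λ (x − λ)^{k_λ}
where k_λ is the size of the *largest* Jordan block for λ (equivalently, the smallest k with (A − λI)^k v = 0 for every generalised eigenvector v of λ).

  λ = -1: largest Jordan block has size 2, contributing (x + 1)^2

So m_A(x) = (x + 1)^2 = x^2 + 2*x + 1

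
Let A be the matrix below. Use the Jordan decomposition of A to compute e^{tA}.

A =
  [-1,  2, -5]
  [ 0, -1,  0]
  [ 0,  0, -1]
e^{tA} =
  [exp(-t), 2*t*exp(-t), -5*t*exp(-t)]
  [0, exp(-t), 0]
  [0, 0, exp(-t)]

Strategy: write A = P · J · P⁻¹ where J is a Jordan canonical form, so e^{tA} = P · e^{tJ} · P⁻¹, and e^{tJ} can be computed block-by-block.

A has Jordan form
J =
  [-1,  1,  0]
  [ 0, -1,  0]
  [ 0,  0, -1]
(up to reordering of blocks).

Per-block formulas:
  For a 2×2 Jordan block J_2(-1): exp(t · J_2(-1)) = e^(-1t)·(I + t·N), where N is the 2×2 nilpotent shift.
  For a 1×1 block at λ = -1: exp(t · [-1]) = [e^(-1t)].

After assembling e^{tJ} and conjugating by P, we get:

e^{tA} =
  [exp(-t), 2*t*exp(-t), -5*t*exp(-t)]
  [0, exp(-t), 0]
  [0, 0, exp(-t)]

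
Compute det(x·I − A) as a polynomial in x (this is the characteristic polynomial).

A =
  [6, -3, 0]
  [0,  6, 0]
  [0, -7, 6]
x^3 - 18*x^2 + 108*x - 216

Expanding det(x·I − A) (e.g. by cofactor expansion or by noting that A is similar to its Jordan form J, which has the same characteristic polynomial as A) gives
  χ_A(x) = x^3 - 18*x^2 + 108*x - 216
which factors as (x - 6)^3. The eigenvalues (with algebraic multiplicities) are λ = 6 with multiplicity 3.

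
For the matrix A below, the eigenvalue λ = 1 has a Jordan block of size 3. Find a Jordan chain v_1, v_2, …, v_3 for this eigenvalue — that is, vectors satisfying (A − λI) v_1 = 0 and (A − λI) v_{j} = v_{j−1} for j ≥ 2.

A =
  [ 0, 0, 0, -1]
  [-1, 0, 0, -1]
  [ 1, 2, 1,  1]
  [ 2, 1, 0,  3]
A Jordan chain for λ = 1 of length 3:
v_1 = (-1, 0, -1, 1)ᵀ
v_2 = (-1, -1, 1, 2)ᵀ
v_3 = (1, 0, 0, 0)ᵀ

Let N = A − (1)·I. We want v_3 with N^3 v_3 = 0 but N^2 v_3 ≠ 0; then v_{j-1} := N · v_j for j = 3, …, 2.

Pick v_3 = (1, 0, 0, 0)ᵀ.
Then v_2 = N · v_3 = (-1, -1, 1, 2)ᵀ.
Then v_1 = N · v_2 = (-1, 0, -1, 1)ᵀ.

Sanity check: (A − (1)·I) v_1 = (0, 0, 0, 0)ᵀ = 0. ✓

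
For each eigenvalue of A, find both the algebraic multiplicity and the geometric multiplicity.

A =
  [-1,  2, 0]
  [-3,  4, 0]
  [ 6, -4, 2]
λ = 1: alg = 1, geom = 1; λ = 2: alg = 2, geom = 2

Step 1 — factor the characteristic polynomial to read off the algebraic multiplicities:
  χ_A(x) = (x - 2)^2*(x - 1)

Step 2 — compute geometric multiplicities via the rank-nullity identity g(λ) = n − rank(A − λI):
  rank(A − (1)·I) = 2, so dim ker(A − (1)·I) = n − 2 = 1
  rank(A − (2)·I) = 1, so dim ker(A − (2)·I) = n − 1 = 2

Summary:
  λ = 1: algebraic multiplicity = 1, geometric multiplicity = 1
  λ = 2: algebraic multiplicity = 2, geometric multiplicity = 2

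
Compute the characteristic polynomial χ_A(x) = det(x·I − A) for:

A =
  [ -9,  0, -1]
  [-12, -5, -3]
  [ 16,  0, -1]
x^3 + 15*x^2 + 75*x + 125

Expanding det(x·I − A) (e.g. by cofactor expansion or by noting that A is similar to its Jordan form J, which has the same characteristic polynomial as A) gives
  χ_A(x) = x^3 + 15*x^2 + 75*x + 125
which factors as (x + 5)^3. The eigenvalues (with algebraic multiplicities) are λ = -5 with multiplicity 3.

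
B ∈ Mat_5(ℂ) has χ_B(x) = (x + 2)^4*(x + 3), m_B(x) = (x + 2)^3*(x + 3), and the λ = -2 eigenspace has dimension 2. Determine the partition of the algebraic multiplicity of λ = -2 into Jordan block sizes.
Block sizes for λ = -2: [3, 1]

Step 1 — from the characteristic polynomial, algebraic multiplicity of λ = -2 is 4. From dim ker(B − (-2)·I) = 2, there are exactly 2 Jordan blocks for λ = -2.
Step 2 — from the minimal polynomial, the factor (x + 2)^3 tells us the largest block for λ = -2 has size 3.
Step 3 — with total size 4, 2 blocks, and largest block 3, the block sizes (in nonincreasing order) are [3, 1].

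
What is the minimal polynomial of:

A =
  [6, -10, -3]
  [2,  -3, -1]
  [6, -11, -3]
x^3

The characteristic polynomial is χ_A(x) = x^3, so the eigenvalues are known. The minimal polynomial is
  m_A(x) = Π_λ (x − λ)^{k_λ}
where k_λ is the size of the *largest* Jordan block for λ (equivalently, the smallest k with (A − λI)^k v = 0 for every generalised eigenvector v of λ).

  λ = 0: largest Jordan block has size 3, contributing (x − 0)^3

So m_A(x) = x^3 = x^3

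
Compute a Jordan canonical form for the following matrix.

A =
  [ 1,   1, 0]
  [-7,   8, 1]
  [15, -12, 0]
J_3(3)

The characteristic polynomial is
  det(x·I − A) = x^3 - 9*x^2 + 27*x - 27 = (x - 3)^3

Eigenvalues and multiplicities (the geometric multiplicity of λ is n − rank(A − λI), which equals the number of Jordan blocks for λ):
  λ = 3: algebraic multiplicity = 3, geometric multiplicity = 1

Determining the block sizes for each eigenvalue:
  λ = 3: one block (gm = 1), so the single block has size am = 3 → block sizes [3]

Assembling the blocks gives a Jordan form
J =
  [3, 1, 0]
  [0, 3, 1]
  [0, 0, 3]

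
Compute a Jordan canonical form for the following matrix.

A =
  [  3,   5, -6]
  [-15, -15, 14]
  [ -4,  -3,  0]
J_3(-4)

The characteristic polynomial is
  det(x·I − A) = x^3 + 12*x^2 + 48*x + 64 = (x + 4)^3

Eigenvalues and multiplicities (the geometric multiplicity of λ is n − rank(A − λI), which equals the number of Jordan blocks for λ):
  λ = -4: algebraic multiplicity = 3, geometric multiplicity = 1

Determining the block sizes for each eigenvalue:
  λ = -4: one block (gm = 1), so the single block has size am = 3 → block sizes [3]

Assembling the blocks gives a Jordan form
J =
  [-4,  1,  0]
  [ 0, -4,  1]
  [ 0,  0, -4]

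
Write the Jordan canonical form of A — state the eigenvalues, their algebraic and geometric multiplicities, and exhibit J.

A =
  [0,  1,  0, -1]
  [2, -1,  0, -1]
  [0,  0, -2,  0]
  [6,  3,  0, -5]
J_2(-2) ⊕ J_1(-2) ⊕ J_1(-2)

The characteristic polynomial is
  det(x·I − A) = x^4 + 8*x^3 + 24*x^2 + 32*x + 16 = (x + 2)^4

Eigenvalues and multiplicities (the geometric multiplicity of λ is n − rank(A − λI), which equals the number of Jordan blocks for λ):
  λ = -2: algebraic multiplicity = 4, geometric multiplicity = 3

Determining the block sizes for each eigenvalue:
  λ = -2: 3 blocks summing to 4 forces exactly one block of size 2 and the rest size 1 → block sizes [2, 1, 1]

Assembling the blocks gives a Jordan form
J =
  [-2,  1,  0,  0]
  [ 0, -2,  0,  0]
  [ 0,  0, -2,  0]
  [ 0,  0,  0, -2]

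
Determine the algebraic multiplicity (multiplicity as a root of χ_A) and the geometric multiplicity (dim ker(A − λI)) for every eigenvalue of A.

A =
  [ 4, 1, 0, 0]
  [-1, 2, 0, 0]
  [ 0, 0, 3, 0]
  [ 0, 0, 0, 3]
λ = 3: alg = 4, geom = 3

Step 1 — factor the characteristic polynomial to read off the algebraic multiplicities:
  χ_A(x) = (x - 3)^4

Step 2 — compute geometric multiplicities via the rank-nullity identity g(λ) = n − rank(A − λI):
  rank(A − (3)·I) = 1, so dim ker(A − (3)·I) = n − 1 = 3

Summary:
  λ = 3: algebraic multiplicity = 4, geometric multiplicity = 3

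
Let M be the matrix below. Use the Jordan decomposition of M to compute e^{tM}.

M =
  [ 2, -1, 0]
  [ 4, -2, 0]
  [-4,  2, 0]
e^{tM} =
  [2*t + 1, -t, 0]
  [4*t, 1 - 2*t, 0]
  [-4*t, 2*t, 1]

Strategy: write M = P · J · P⁻¹ where J is a Jordan canonical form, so e^{tM} = P · e^{tJ} · P⁻¹, and e^{tJ} can be computed block-by-block.

M has Jordan form
J =
  [0, 1, 0]
  [0, 0, 0]
  [0, 0, 0]
(up to reordering of blocks).

Per-block formulas:
  For a 1×1 block at λ = 0: exp(t · [0]) = [e^(0t)].
  For a 2×2 Jordan block J_2(0): exp(t · J_2(0)) = e^(0t)·(I + t·N), where N is the 2×2 nilpotent shift.

After assembling e^{tJ} and conjugating by P, we get:

e^{tM} =
  [2*t + 1, -t, 0]
  [4*t, 1 - 2*t, 0]
  [-4*t, 2*t, 1]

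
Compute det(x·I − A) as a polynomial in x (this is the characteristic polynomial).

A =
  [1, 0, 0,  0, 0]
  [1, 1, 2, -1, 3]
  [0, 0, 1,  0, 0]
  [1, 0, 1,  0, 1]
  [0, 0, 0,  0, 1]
x^5 - 4*x^4 + 6*x^3 - 4*x^2 + x

Expanding det(x·I − A) (e.g. by cofactor expansion or by noting that A is similar to its Jordan form J, which has the same characteristic polynomial as A) gives
  χ_A(x) = x^5 - 4*x^4 + 6*x^3 - 4*x^2 + x
which factors as x*(x - 1)^4. The eigenvalues (with algebraic multiplicities) are λ = 0 with multiplicity 1, λ = 1 with multiplicity 4.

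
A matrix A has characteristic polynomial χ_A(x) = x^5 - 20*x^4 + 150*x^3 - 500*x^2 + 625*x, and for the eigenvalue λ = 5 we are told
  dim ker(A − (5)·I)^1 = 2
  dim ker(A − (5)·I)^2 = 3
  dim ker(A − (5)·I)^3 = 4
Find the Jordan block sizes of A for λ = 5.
Block sizes for λ = 5: [3, 1]

From the dimensions of kernels of powers, the number of Jordan blocks of size at least j is d_j − d_{j−1} where d_j = dim ker(N^j) (with d_0 = 0). Computing the differences gives [2, 1, 1].
The number of blocks of size exactly k is (#blocks of size ≥ k) − (#blocks of size ≥ k + 1), so the partition is: 1 block(s) of size 1, 1 block(s) of size 3.
In nonincreasing order the block sizes are [3, 1].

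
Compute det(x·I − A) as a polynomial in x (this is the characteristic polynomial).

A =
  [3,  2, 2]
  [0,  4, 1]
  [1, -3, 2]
x^3 - 9*x^2 + 27*x - 27

Expanding det(x·I − A) (e.g. by cofactor expansion or by noting that A is similar to its Jordan form J, which has the same characteristic polynomial as A) gives
  χ_A(x) = x^3 - 9*x^2 + 27*x - 27
which factors as (x - 3)^3. The eigenvalues (with algebraic multiplicities) are λ = 3 with multiplicity 3.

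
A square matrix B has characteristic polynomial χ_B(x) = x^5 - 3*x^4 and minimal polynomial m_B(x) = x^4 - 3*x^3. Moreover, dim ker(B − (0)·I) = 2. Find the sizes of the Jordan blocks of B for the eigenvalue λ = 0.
Block sizes for λ = 0: [3, 1]

Step 1 — from the characteristic polynomial, algebraic multiplicity of λ = 0 is 4. From dim ker(B − (0)·I) = 2, there are exactly 2 Jordan blocks for λ = 0.
Step 2 — from the minimal polynomial, the factor (x − 0)^3 tells us the largest block for λ = 0 has size 3.
Step 3 — with total size 4, 2 blocks, and largest block 3, the block sizes (in nonincreasing order) are [3, 1].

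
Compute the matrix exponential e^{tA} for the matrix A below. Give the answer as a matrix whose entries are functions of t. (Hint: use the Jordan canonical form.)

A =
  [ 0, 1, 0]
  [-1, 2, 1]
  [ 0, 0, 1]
e^{tA} =
  [-t*exp(t) + exp(t), t*exp(t), t^2*exp(t)/2]
  [-t*exp(t), t*exp(t) + exp(t), t^2*exp(t)/2 + t*exp(t)]
  [0, 0, exp(t)]

Strategy: write A = P · J · P⁻¹ where J is a Jordan canonical form, so e^{tA} = P · e^{tJ} · P⁻¹, and e^{tJ} can be computed block-by-block.

A has Jordan form
J =
  [1, 1, 0]
  [0, 1, 1]
  [0, 0, 1]
(up to reordering of blocks).

Per-block formulas:
  For a 3×3 Jordan block J_3(1): exp(t · J_3(1)) = e^(1t)·(I + t·N + (t^2/2)·N^2), where N is the 3×3 nilpotent shift.

After assembling e^{tJ} and conjugating by P, we get:

e^{tA} =
  [-t*exp(t) + exp(t), t*exp(t), t^2*exp(t)/2]
  [-t*exp(t), t*exp(t) + exp(t), t^2*exp(t)/2 + t*exp(t)]
  [0, 0, exp(t)]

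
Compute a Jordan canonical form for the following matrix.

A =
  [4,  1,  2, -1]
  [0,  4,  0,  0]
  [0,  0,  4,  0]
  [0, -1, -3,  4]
J_3(4) ⊕ J_1(4)

The characteristic polynomial is
  det(x·I − A) = x^4 - 16*x^3 + 96*x^2 - 256*x + 256 = (x - 4)^4

Eigenvalues and multiplicities (the geometric multiplicity of λ is n − rank(A − λI), which equals the number of Jordan blocks for λ):
  λ = 4: algebraic multiplicity = 4, geometric multiplicity = 2

Determining the block sizes for each eigenvalue:
  λ = 4: with am = 4 and gm = 2, the partition is not yet determined (e.g. several partitions of 4 into 2 parts exist). Let N = A − (4)·I. Computing rank(N^1) = 2, rank(N^2) = 1, rank(N^3) = 0; the number of blocks of size ≥ j is rank(N^{j−1}) − rank(N^j), giving [2, 1, 1]. So we have 1 block(s) of size 3, 1 block(s) of size 1 → block sizes [3, 1]

Assembling the blocks gives a Jordan form
J =
  [4, 1, 0, 0]
  [0, 4, 1, 0]
  [0, 0, 4, 0]
  [0, 0, 0, 4]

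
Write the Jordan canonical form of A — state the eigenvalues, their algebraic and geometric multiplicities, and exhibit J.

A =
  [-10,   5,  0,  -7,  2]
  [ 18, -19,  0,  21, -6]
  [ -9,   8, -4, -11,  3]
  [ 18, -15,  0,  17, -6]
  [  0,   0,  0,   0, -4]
J_2(-4) ⊕ J_2(-4) ⊕ J_1(-4)

The characteristic polynomial is
  det(x·I − A) = x^5 + 20*x^4 + 160*x^3 + 640*x^2 + 1280*x + 1024 = (x + 4)^5

Eigenvalues and multiplicities (the geometric multiplicity of λ is n − rank(A − λI), which equals the number of Jordan blocks for λ):
  λ = -4: algebraic multiplicity = 5, geometric multiplicity = 3

Determining the block sizes for each eigenvalue:
  λ = -4: with am = 5 and gm = 3, the partition is not yet determined (e.g. several partitions of 5 into 3 parts exist). Let N = A − (-4)·I. Computing rank(N^1) = 2, rank(N^2) = 0; the number of blocks of size ≥ j is rank(N^{j−1}) − rank(N^j), giving [3, 2]. So we have 2 block(s) of size 2, 1 block(s) of size 1 → block sizes [2, 2, 1]

Assembling the blocks gives a Jordan form
J =
  [-4,  1,  0,  0,  0]
  [ 0, -4,  0,  0,  0]
  [ 0,  0, -4,  1,  0]
  [ 0,  0,  0, -4,  0]
  [ 0,  0,  0,  0, -4]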